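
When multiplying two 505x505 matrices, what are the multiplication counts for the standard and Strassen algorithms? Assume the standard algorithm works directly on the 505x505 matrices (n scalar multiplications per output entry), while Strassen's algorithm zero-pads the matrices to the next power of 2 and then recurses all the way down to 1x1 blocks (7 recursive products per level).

Matrix multiplication for 505x505 matrices:

Strassen's algorithm requires power-of-2 dimensions. Pad 505x505 to 512x512 (next power of 2).

Standard algorithm: 505^3 = 128787625 multiplications
Strassen's algorithm: 7^(log2(512)) = 7^9 = 40353607 multiplications
Savings: 128787625 - 40353607 = 88434018 multiplications

Standard: 128787625 multiplications (505^3). Strassen: 40353607 multiplications (7^9, after padding to 512x512). Strassen reduces 8 recursive multiplications to 7 at each level.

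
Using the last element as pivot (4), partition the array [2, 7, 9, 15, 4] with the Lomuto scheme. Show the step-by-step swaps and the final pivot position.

Lomuto partition with pivot = 4:

Initial array: [2, 7, 9, 15, 4]

arr[0]=2 <= 4: swap with position 0, array becomes [2, 7, 9, 15, 4]
arr[1]=7 > 4: no swap
arr[2]=9 > 4: no swap
arr[3]=15 > 4: no swap

Place pivot at position 1: [2, 4, 9, 15, 7]
Pivot position: 1

After partitioning with pivot 4, the array becomes [2, 4, 9, 15, 7]. The pivot is placed at index 1. All elements to the left of the pivot are <= 4, and all elements to the right are > 4.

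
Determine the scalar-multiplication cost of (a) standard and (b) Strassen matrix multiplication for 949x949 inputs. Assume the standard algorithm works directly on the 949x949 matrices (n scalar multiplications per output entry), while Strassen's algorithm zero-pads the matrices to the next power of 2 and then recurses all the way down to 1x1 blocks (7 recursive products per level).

Matrix multiplication for 949x949 matrices:

Strassen's algorithm requires power-of-2 dimensions. Pad 949x949 to 1024x1024 (next power of 2).

Standard algorithm: 949^3 = 854670349 multiplications
Strassen's algorithm: 7^(log2(1024)) = 7^10 = 282475249 multiplications
Savings: 854670349 - 282475249 = 572195100 multiplications

Standard: 854670349 multiplications (949^3). Strassen: 282475249 multiplications (7^10, after padding to 1024x1024). Strassen reduces 8 recursive multiplications to 7 at each level.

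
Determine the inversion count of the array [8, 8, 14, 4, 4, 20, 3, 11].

Finding inversions in [8, 8, 14, 4, 4, 20, 3, 11]:

(0, 3): arr[0]=8 > arr[3]=4
(0, 4): arr[0]=8 > arr[4]=4
(0, 6): arr[0]=8 > arr[6]=3
(1, 3): arr[1]=8 > arr[3]=4
(1, 4): arr[1]=8 > arr[4]=4
(1, 6): arr[1]=8 > arr[6]=3
(2, 3): arr[2]=14 > arr[3]=4
(2, 4): arr[2]=14 > arr[4]=4
(2, 6): arr[2]=14 > arr[6]=3
(2, 7): arr[2]=14 > arr[7]=11
(3, 6): arr[3]=4 > arr[6]=3
(4, 6): arr[4]=4 > arr[6]=3
(5, 6): arr[5]=20 > arr[6]=3
(5, 7): arr[5]=20 > arr[7]=11

Total inversions: 14

The array has 14 inversion(s): (0,3), (0,4), (0,6), (1,3), (1,4), (1,6), (2,3), (2,4), (2,6), (2,7), (3,6), (4,6), (5,6), (5,7). Each pair (i,j) satisfies i < j and arr[i] > arr[j].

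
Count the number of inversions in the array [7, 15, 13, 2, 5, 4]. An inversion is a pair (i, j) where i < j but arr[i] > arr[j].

Finding inversions in [7, 15, 13, 2, 5, 4]:

(0, 3): arr[0]=7 > arr[3]=2
(0, 4): arr[0]=7 > arr[4]=5
(0, 5): arr[0]=7 > arr[5]=4
(1, 2): arr[1]=15 > arr[2]=13
(1, 3): arr[1]=15 > arr[3]=2
(1, 4): arr[1]=15 > arr[4]=5
(1, 5): arr[1]=15 > arr[5]=4
(2, 3): arr[2]=13 > arr[3]=2
(2, 4): arr[2]=13 > arr[4]=5
(2, 5): arr[2]=13 > arr[5]=4
(4, 5): arr[4]=5 > arr[5]=4

Total inversions: 11

The array has 11 inversion(s): (0,3), (0,4), (0,5), (1,2), (1,3), (1,4), (1,5), (2,3), (2,4), (2,5), (4,5). Each pair (i,j) satisfies i < j and arr[i] > arr[j].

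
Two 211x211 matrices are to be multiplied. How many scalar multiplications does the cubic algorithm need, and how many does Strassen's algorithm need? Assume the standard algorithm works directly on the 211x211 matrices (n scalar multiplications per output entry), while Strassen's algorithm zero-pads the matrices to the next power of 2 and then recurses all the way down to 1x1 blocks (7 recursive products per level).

Matrix multiplication for 211x211 matrices:

Strassen's algorithm requires power-of-2 dimensions. Pad 211x211 to 256x256 (next power of 2).

Standard algorithm: 211^3 = 9393931 multiplications
Strassen's algorithm: 7^(log2(256)) = 7^8 = 5764801 multiplications
Savings: 9393931 - 5764801 = 3629130 multiplications

Standard: 9393931 multiplications (211^3). Strassen: 5764801 multiplications (7^8, after padding to 256x256). Strassen reduces 8 recursive multiplications to 7 at each level.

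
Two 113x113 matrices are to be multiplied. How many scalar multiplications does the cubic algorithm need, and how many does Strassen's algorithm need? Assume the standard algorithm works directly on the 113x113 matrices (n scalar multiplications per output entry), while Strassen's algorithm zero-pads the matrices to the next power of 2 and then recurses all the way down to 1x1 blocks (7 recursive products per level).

Matrix multiplication for 113x113 matrices:

Strassen's algorithm requires power-of-2 dimensions. Pad 113x113 to 128x128 (next power of 2).

Standard algorithm: 113^3 = 1442897 multiplications
Strassen's algorithm: 7^(log2(128)) = 7^7 = 823543 multiplications
Savings: 1442897 - 823543 = 619354 multiplications

Standard: 1442897 multiplications (113^3). Strassen: 823543 multiplications (7^7, after padding to 128x128). Strassen reduces 8 recursive multiplications to 7 at each level.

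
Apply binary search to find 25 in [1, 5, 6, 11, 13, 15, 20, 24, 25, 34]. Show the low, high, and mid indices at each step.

Binary search for 25 in [1, 5, 6, 11, 13, 15, 20, 24, 25, 34]:

lo=0, hi=9, mid=4, arr[mid]=13 -> 13 < 25, search right half
lo=5, hi=9, mid=7, arr[mid]=24 -> 24 < 25, search right half
lo=8, hi=9, mid=8, arr[mid]=25 -> Found target at index 8!

Binary search finds 25 at index 8 after 3 comparisons. The search repeatedly halves the search space by comparing with the middle element.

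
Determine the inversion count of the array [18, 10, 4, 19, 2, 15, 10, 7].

Finding inversions in [18, 10, 4, 19, 2, 15, 10, 7]:

(0, 1): arr[0]=18 > arr[1]=10
(0, 2): arr[0]=18 > arr[2]=4
(0, 4): arr[0]=18 > arr[4]=2
(0, 5): arr[0]=18 > arr[5]=15
(0, 6): arr[0]=18 > arr[6]=10
(0, 7): arr[0]=18 > arr[7]=7
(1, 2): arr[1]=10 > arr[2]=4
(1, 4): arr[1]=10 > arr[4]=2
(1, 7): arr[1]=10 > arr[7]=7
(2, 4): arr[2]=4 > arr[4]=2
(3, 4): arr[3]=19 > arr[4]=2
(3, 5): arr[3]=19 > arr[5]=15
(3, 6): arr[3]=19 > arr[6]=10
(3, 7): arr[3]=19 > arr[7]=7
(5, 6): arr[5]=15 > arr[6]=10
(5, 7): arr[5]=15 > arr[7]=7
(6, 7): arr[6]=10 > arr[7]=7

Total inversions: 17

The array has 17 inversion(s): (0,1), (0,2), (0,4), (0,5), (0,6), (0,7), (1,2), (1,4), (1,7), (2,4), (3,4), (3,5), (3,6), (3,7), (5,6), (5,7), (6,7). Each pair (i,j) satisfies i < j and arr[i] > arr[j].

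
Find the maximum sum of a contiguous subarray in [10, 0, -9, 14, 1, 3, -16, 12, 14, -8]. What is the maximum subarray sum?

Using Kadane's algorithm on [10, 0, -9, 14, 1, 3, -16, 12, 14, -8]:

Scanning through the array:
Position 1 (value 0): max_ending_here = 10, max_so_far = 10
Position 2 (value -9): max_ending_here = 1, max_so_far = 10
Position 3 (value 14): max_ending_here = 15, max_so_far = 15
Position 4 (value 1): max_ending_here = 16, max_so_far = 16
Position 5 (value 3): max_ending_here = 19, max_so_far = 19
Position 6 (value -16): max_ending_here = 3, max_so_far = 19
Position 7 (value 12): max_ending_here = 15, max_so_far = 19
Position 8 (value 14): max_ending_here = 29, max_so_far = 29
Position 9 (value -8): max_ending_here = 21, max_so_far = 29

Maximum subarray: [10, 0, -9, 14, 1, 3, -16, 12, 14]
Maximum sum: 29

The maximum subarray is [10, 0, -9, 14, 1, 3, -16, 12, 14] with sum 29. This subarray runs from index 0 to index 8.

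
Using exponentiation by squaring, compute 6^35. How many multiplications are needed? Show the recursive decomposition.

Computing 6^35 by squaring (build up from 6^1; each line after the first costs one multiplication):

6^1 = 6
6^2 = (6^1)^2 = 6^2 = 36
6^4 = (6^2)^2 = 36^2 = 1296
6^8 = (6^4)^2 = 1296^2 = 1679616
6^16 = (6^8)^2 = 1679616^2 = 2821109907456
6^17 = 6 * 6^16 = 6 * 2821109907456 = 16926659444736
6^34 = (6^17)^2 = 16926659444736^2 = 286511799958070431838109696
6^35 = 6 * 6^34 = 6 * 286511799958070431838109696 = 1719070799748422591028658176

Result: 1719070799748422591028658176
Multiplications needed: 7 (7 lines after 6^1)

6^35 = 1719070799748422591028658176. Using exponentiation by squaring, this requires 7 multiplications. The key idea: if the exponent is even, square the half-power; if odd, multiply by the base once.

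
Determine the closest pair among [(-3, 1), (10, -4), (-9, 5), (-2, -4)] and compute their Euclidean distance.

Computing all pairwise distances among 4 points:

d((-3, 1), (10, -4)) = 13.9284
d((-3, 1), (-9, 5)) = 7.2111
d((-3, 1), (-2, -4)) = 5.099 <-- minimum
d((10, -4), (-9, 5)) = 21.0238
d((10, -4), (-2, -4)) = 12.0
d((-9, 5), (-2, -4)) = 11.4018

Closest pair: (-3, 1) and (-2, -4) with distance 5.099

The closest pair is (-3, 1) and (-2, -4) with Euclidean distance 5.099. For 4 points, brute-force pairwise comparison is shown above. For large n, the divide-and-conquer algorithm (sort by x, recurse on halves, check the dividing strip) achieves O(n log n).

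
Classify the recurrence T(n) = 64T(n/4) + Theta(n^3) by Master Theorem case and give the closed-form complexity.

Master Theorem for T(n) = 64T(n/4) + O(n^3):

a = 64, b = 4, c = 3
log_b(a) = log_4(64) = 3.0000

Case 2: c = 3 = log_4(64) = 3.0000
T(n) = O(n^3 log n) = O(n^3 log n)

For T(n) = 64T(n/4) + O(n^3): log_4(64) = 3.0000. This is Case 2 of the Master Theorem (c = log_b(a), equal work at all levels), giving O(n^3 log n).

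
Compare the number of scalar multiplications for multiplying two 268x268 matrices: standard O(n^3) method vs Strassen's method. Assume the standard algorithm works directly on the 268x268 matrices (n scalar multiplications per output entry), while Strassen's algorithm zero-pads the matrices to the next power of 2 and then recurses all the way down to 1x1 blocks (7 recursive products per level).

Matrix multiplication for 268x268 matrices:

Strassen's algorithm requires power-of-2 dimensions. Pad 268x268 to 512x512 (next power of 2).

Standard algorithm: 268^3 = 19248832 multiplications
Strassen's algorithm: 7^(log2(512)) = 7^9 = 40353607 multiplications
Difference: 19248832 - 40353607 = -21104775 (Strassen uses MORE here due to padding overhead — for small or just-over-power-of-2 n, padding can outweigh the per-level savings)

Standard: 19248832 multiplications (268^3). Strassen: 40353607 multiplications (7^9, after padding to 512x512). Strassen reduces 8 recursive multiplications to 7 at each level.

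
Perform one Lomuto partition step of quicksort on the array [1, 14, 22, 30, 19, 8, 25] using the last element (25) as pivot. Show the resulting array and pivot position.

Lomuto partition with pivot = 25:

Initial array: [1, 14, 22, 30, 19, 8, 25]

arr[0]=1 <= 25: swap with position 0, array becomes [1, 14, 22, 30, 19, 8, 25]
arr[1]=14 <= 25: swap with position 1, array becomes [1, 14, 22, 30, 19, 8, 25]
arr[2]=22 <= 25: swap with position 2, array becomes [1, 14, 22, 30, 19, 8, 25]
arr[3]=30 > 25: no swap
arr[4]=19 <= 25: swap with position 3, array becomes [1, 14, 22, 19, 30, 8, 25]
arr[5]=8 <= 25: swap with position 4, array becomes [1, 14, 22, 19, 8, 30, 25]

Place pivot at position 5: [1, 14, 22, 19, 8, 25, 30]
Pivot position: 5

After partitioning with pivot 25, the array becomes [1, 14, 22, 19, 8, 25, 30]. The pivot is placed at index 5. All elements to the left of the pivot are <= 25, and all elements to the right are > 25.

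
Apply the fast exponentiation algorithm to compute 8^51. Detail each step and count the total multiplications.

Computing 8^51 by squaring (build up from 8^1; each line after the first costs one multiplication):

8^1 = 8
8^2 = (8^1)^2 = 8^2 = 64
8^3 = 8 * 8^2 = 8 * 64 = 512
8^6 = (8^3)^2 = 512^2 = 262144
8^12 = (8^6)^2 = 262144^2 = 68719476736
8^24 = (8^12)^2 = 68719476736^2 = 4722366482869645213696
8^25 = 8 * 8^24 = 8 * 4722366482869645213696 = 37778931862957161709568
8^50 = (8^25)^2 = 37778931862957161709568^2 = 1427247692705959881058285969449495136382746624
8^51 = 8 * 8^50 = 8 * 1427247692705959881058285969449495136382746624 = 11417981541647679048466287755595961091061972992

Result: 11417981541647679048466287755595961091061972992
Multiplications needed: 8 (8 lines after 8^1)

8^51 = 11417981541647679048466287755595961091061972992. Using exponentiation by squaring, this requires 8 multiplications. The key idea: if the exponent is even, square the half-power; if odd, multiply by the base once.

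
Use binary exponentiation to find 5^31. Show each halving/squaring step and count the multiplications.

Computing 5^31 by squaring (build up from 5^1; each line after the first costs one multiplication):

5^1 = 5
5^2 = (5^1)^2 = 5^2 = 25
5^3 = 5 * 5^2 = 5 * 25 = 125
5^6 = (5^3)^2 = 125^2 = 15625
5^7 = 5 * 5^6 = 5 * 15625 = 78125
5^14 = (5^7)^2 = 78125^2 = 6103515625
5^15 = 5 * 5^14 = 5 * 6103515625 = 30517578125
5^30 = (5^15)^2 = 30517578125^2 = 931322574615478515625
5^31 = 5 * 5^30 = 5 * 931322574615478515625 = 4656612873077392578125

Result: 4656612873077392578125
Multiplications needed: 8 (8 lines after 5^1)

5^31 = 4656612873077392578125. Using exponentiation by squaring, this requires 8 multiplications. The key idea: if the exponent is even, square the half-power; if odd, multiply by the base once.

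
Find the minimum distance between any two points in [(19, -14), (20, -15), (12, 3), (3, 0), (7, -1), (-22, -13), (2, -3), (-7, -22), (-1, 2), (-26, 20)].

Computing all pairwise distances among 10 points:

d((19, -14), (20, -15)) = 1.4142 <-- minimum
d((19, -14), (12, 3)) = 18.3848
d((19, -14), (3, 0)) = 21.2603
d((19, -14), (7, -1)) = 17.6918
d((19, -14), (-22, -13)) = 41.0122
d((19, -14), (2, -3)) = 20.2485
d((19, -14), (-7, -22)) = 27.2029
d((19, -14), (-1, 2)) = 25.6125
d((19, -14), (-26, 20)) = 56.4004
d((20, -15), (12, 3)) = 19.6977
d((20, -15), (3, 0)) = 22.6716
d((20, -15), (7, -1)) = 19.105
d((20, -15), (-22, -13)) = 42.0476
d((20, -15), (2, -3)) = 21.6333
d((20, -15), (-7, -22)) = 27.8927
d((20, -15), (-1, 2)) = 27.0185
d((20, -15), (-26, 20)) = 57.8014
d((12, 3), (3, 0)) = 9.4868
d((12, 3), (7, -1)) = 6.4031
d((12, 3), (-22, -13)) = 37.5766
d((12, 3), (2, -3)) = 11.6619
d((12, 3), (-7, -22)) = 31.4006
d((12, 3), (-1, 2)) = 13.0384
d((12, 3), (-26, 20)) = 41.6293
d((3, 0), (7, -1)) = 4.1231
d((3, 0), (-22, -13)) = 28.178
d((3, 0), (2, -3)) = 3.1623
d((3, 0), (-7, -22)) = 24.1661
d((3, 0), (-1, 2)) = 4.4721
d((3, 0), (-26, 20)) = 35.2278
d((7, -1), (-22, -13)) = 31.3847
d((7, -1), (2, -3)) = 5.3852
d((7, -1), (-7, -22)) = 25.2389
d((7, -1), (-1, 2)) = 8.544
d((7, -1), (-26, 20)) = 39.1152
d((-22, -13), (2, -3)) = 26.0
d((-22, -13), (-7, -22)) = 17.4929
d((-22, -13), (-1, 2)) = 25.807
d((-22, -13), (-26, 20)) = 33.2415
d((2, -3), (-7, -22)) = 21.0238
d((2, -3), (-1, 2)) = 5.831
d((2, -3), (-26, 20)) = 36.2353
d((-7, -22), (-1, 2)) = 24.7386
d((-7, -22), (-26, 20)) = 46.0977
d((-1, 2), (-26, 20)) = 30.8058

Closest pair: (19, -14) and (20, -15) with distance 1.4142

The closest pair is (19, -14) and (20, -15) with Euclidean distance 1.4142. For 10 points, brute-force pairwise comparison is shown above. For large n, the divide-and-conquer algorithm (sort by x, recurse on halves, check the dividing strip) achieves O(n log n).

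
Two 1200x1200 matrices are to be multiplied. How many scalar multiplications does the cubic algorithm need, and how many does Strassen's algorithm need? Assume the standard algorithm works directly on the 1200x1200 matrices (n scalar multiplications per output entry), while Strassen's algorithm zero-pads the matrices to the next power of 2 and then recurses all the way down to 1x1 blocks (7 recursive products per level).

Matrix multiplication for 1200x1200 matrices:

Strassen's algorithm requires power-of-2 dimensions. Pad 1200x1200 to 2048x2048 (next power of 2).

Standard algorithm: 1200^3 = 1728000000 multiplications
Strassen's algorithm: 7^(log2(2048)) = 7^11 = 1977326743 multiplications
Difference: 1728000000 - 1977326743 = -249326743 (Strassen uses MORE here due to padding overhead — for small or just-over-power-of-2 n, padding can outweigh the per-level savings)

Standard: 1728000000 multiplications (1200^3). Strassen: 1977326743 multiplications (7^11, after padding to 2048x2048). Strassen reduces 8 recursive multiplications to 7 at each level.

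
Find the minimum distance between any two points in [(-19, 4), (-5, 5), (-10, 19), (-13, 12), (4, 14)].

Computing all pairwise distances among 5 points:

d((-19, 4), (-5, 5)) = 14.0357
d((-19, 4), (-10, 19)) = 17.4929
d((-19, 4), (-13, 12)) = 10.0
d((-19, 4), (4, 14)) = 25.0799
d((-5, 5), (-10, 19)) = 14.8661
d((-5, 5), (-13, 12)) = 10.6301
d((-5, 5), (4, 14)) = 12.7279
d((-10, 19), (-13, 12)) = 7.6158 <-- minimum
d((-10, 19), (4, 14)) = 14.8661
d((-13, 12), (4, 14)) = 17.1172

Closest pair: (-10, 19) and (-13, 12) with distance 7.6158

The closest pair is (-10, 19) and (-13, 12) with Euclidean distance 7.6158. For 5 points, brute-force pairwise comparison is shown above. For large n, the divide-and-conquer algorithm (sort by x, recurse on halves, check the dividing strip) achieves O(n log n).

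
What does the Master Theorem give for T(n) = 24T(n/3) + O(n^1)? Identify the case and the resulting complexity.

Master Theorem for T(n) = 24T(n/3) + O(n^1):

a = 24, b = 3, c = 1
log_b(a) = log_3(24) = 2.8928

Case 1: c = 1 < log_3(24) = 2.8928
T(n) = O(n^(log_3 24))

For T(n) = 24T(n/3) + O(n^1): log_3(24) = 2.8928. This is Case 1 of the Master Theorem (c < log_b(a), work dominated by leaves), giving O(n^(log_3 24)).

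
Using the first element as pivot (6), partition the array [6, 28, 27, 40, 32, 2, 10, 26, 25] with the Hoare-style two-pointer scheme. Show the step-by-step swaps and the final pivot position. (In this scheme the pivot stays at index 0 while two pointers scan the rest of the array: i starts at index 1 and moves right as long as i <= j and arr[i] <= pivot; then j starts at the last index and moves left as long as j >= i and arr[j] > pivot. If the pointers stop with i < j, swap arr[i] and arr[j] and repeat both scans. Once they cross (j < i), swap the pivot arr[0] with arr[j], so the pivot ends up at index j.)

Hoare-style two-pointer partition with pivot = 6:

Initial array: [6, 28, 27, 40, 32, 2, 10, 26, 25]

Pointers start at i = 1, j = 8.
i stops at index 1 (arr[1]=28 > 6), j stops at index 5 (arr[5]=2 <= 6): swap arr[1] and arr[5], array becomes [6, 2, 27, 40, 32, 28, 10, 26, 25]
i ends at 2, j ends at 1: the pointers have crossed (j < i), so scanning stops.

Swap pivot arr[0] with arr[1] to place pivot at position 1: [2, 6, 27, 40, 32, 28, 10, 26, 25]
Pivot position: 1

After partitioning with pivot 6, the array becomes [2, 6, 27, 40, 32, 28, 10, 26, 25]. The pivot is placed at index 1. All elements to the left of the pivot are <= 6, and all elements to the right are > 6.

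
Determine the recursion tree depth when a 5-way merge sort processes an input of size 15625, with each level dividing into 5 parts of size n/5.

For divide and conquer with division factor 5:

Problem sizes at each level:
Level 0: 15625
Level 1: 3125
Level 2: 625
Level 3: 125
Level 4: 25
Level 5: 5
Level 6: 1

The root is level 0 and the size-1 base case is level 6 (the tree spans levels 0 through 6, i.e. 7 levels counting the root), so the depth is the number of divisions: log_5(15625) = 6

The recursion tree depth is log_5(15625) = 6. At each level, the problem size is divided by 5, so it takes 6 divisions to reduce to a base case of size 1. The algorithm makes 5 recursive calls at each level.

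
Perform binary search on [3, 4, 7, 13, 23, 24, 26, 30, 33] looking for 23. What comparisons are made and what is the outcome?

Binary search for 23 in [3, 4, 7, 13, 23, 24, 26, 30, 33]:

lo=0, hi=8, mid=4, arr[mid]=23 -> Found target at index 4!

Binary search finds 23 at index 4 after 1 comparisons. The search repeatedly halves the search space by comparing with the middle element.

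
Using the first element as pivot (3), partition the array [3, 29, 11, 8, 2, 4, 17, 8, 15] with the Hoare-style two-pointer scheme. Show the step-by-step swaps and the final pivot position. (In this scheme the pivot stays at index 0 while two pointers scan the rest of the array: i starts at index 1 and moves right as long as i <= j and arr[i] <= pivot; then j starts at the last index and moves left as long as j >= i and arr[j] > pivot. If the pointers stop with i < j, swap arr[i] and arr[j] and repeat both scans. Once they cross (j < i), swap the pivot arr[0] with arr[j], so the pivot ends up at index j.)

Hoare-style two-pointer partition with pivot = 3:

Initial array: [3, 29, 11, 8, 2, 4, 17, 8, 15]

Pointers start at i = 1, j = 8.
i stops at index 1 (arr[1]=29 > 3), j stops at index 4 (arr[4]=2 <= 3): swap arr[1] and arr[4], array becomes [3, 2, 11, 8, 29, 4, 17, 8, 15]
i ends at 2, j ends at 1: the pointers have crossed (j < i), so scanning stops.

Swap pivot arr[0] with arr[1] to place pivot at position 1: [2, 3, 11, 8, 29, 4, 17, 8, 15]
Pivot position: 1

After partitioning with pivot 3, the array becomes [2, 3, 11, 8, 29, 4, 17, 8, 15]. The pivot is placed at index 1. All elements to the left of the pivot are <= 3, and all elements to the right are > 3.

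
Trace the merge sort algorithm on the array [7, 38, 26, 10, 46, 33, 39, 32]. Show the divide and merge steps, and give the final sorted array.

Merge sort trace:

Split: [7, 38, 26, 10, 46, 33, 39, 32] -> [7, 38, 26, 10] and [46, 33, 39, 32]
  Split: [7, 38, 26, 10] -> [7, 38] and [26, 10]
    Split: [7, 38] -> [7] and [38]
    Merge: [7] + [38] -> [7, 38]
    Split: [26, 10] -> [26] and [10]
    Merge: [26] + [10] -> [10, 26]
  Merge: [7, 38] + [10, 26] -> [7, 10, 26, 38]
  Split: [46, 33, 39, 32] -> [46, 33] and [39, 32]
    Split: [46, 33] -> [46] and [33]
    Merge: [46] + [33] -> [33, 46]
    Split: [39, 32] -> [39] and [32]
    Merge: [39] + [32] -> [32, 39]
  Merge: [33, 46] + [32, 39] -> [32, 33, 39, 46]
Merge: [7, 10, 26, 38] + [32, 33, 39, 46] -> [7, 10, 26, 32, 33, 38, 39, 46]

Final sorted array: [7, 10, 26, 32, 33, 38, 39, 46]

The merge sort proceeds by recursively splitting the array and merging sorted halves.
After all merges, the sorted array is [7, 10, 26, 32, 33, 38, 39, 46].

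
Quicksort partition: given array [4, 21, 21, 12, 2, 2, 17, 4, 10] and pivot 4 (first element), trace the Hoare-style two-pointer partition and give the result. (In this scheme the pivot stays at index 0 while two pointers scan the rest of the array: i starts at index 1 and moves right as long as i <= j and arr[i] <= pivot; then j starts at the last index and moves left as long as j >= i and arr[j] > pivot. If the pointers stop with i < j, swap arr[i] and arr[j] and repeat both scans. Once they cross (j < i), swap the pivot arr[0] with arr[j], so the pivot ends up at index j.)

Hoare-style two-pointer partition with pivot = 4:

Initial array: [4, 21, 21, 12, 2, 2, 17, 4, 10]

Pointers start at i = 1, j = 8.
i stops at index 1 (arr[1]=21 > 4), j stops at index 7 (arr[7]=4 <= 4): swap arr[1] and arr[7], array becomes [4, 4, 21, 12, 2, 2, 17, 21, 10]
i stops at index 2 (arr[2]=21 > 4), j stops at index 5 (arr[5]=2 <= 4): swap arr[2] and arr[5], array becomes [4, 4, 2, 12, 2, 21, 17, 21, 10]
i stops at index 3 (arr[3]=12 > 4), j stops at index 4 (arr[4]=2 <= 4): swap arr[3] and arr[4], array becomes [4, 4, 2, 2, 12, 21, 17, 21, 10]
i ends at 4, j ends at 3: the pointers have crossed (j < i), so scanning stops.

Swap pivot arr[0] with arr[3] to place pivot at position 3: [2, 4, 2, 4, 12, 21, 17, 21, 10]
Pivot position: 3

After partitioning with pivot 4, the array becomes [2, 4, 2, 4, 12, 21, 17, 21, 10]. The pivot is placed at index 3. All elements to the left of the pivot are <= 4, and all elements to the right are > 4.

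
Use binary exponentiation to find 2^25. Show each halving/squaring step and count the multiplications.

Computing 2^25 by squaring (build up from 2^1; each line after the first costs one multiplication):

2^1 = 2
2^2 = (2^1)^2 = 2^2 = 4
2^3 = 2 * 2^2 = 2 * 4 = 8
2^6 = (2^3)^2 = 8^2 = 64
2^12 = (2^6)^2 = 64^2 = 4096
2^24 = (2^12)^2 = 4096^2 = 16777216
2^25 = 2 * 2^24 = 2 * 16777216 = 33554432

Result: 33554432
Multiplications needed: 6 (6 lines after 2^1)

2^25 = 33554432. Using exponentiation by squaring, this requires 6 multiplications. The key idea: if the exponent is even, square the half-power; if odd, multiply by the base once.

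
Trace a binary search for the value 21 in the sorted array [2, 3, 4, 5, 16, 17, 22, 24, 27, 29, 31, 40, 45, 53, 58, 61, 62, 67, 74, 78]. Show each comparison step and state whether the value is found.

Binary search for 21 in [2, 3, 4, 5, 16, 17, 22, 24, 27, 29, 31, 40, 45, 53, 58, 61, 62, 67, 74, 78]:

lo=0, hi=19, mid=9, arr[mid]=29 -> 29 > 21, search left half
lo=0, hi=8, mid=4, arr[mid]=16 -> 16 < 21, search right half
lo=5, hi=8, mid=6, arr[mid]=22 -> 22 > 21, search left half
lo=5, hi=5, mid=5, arr[mid]=17 -> 17 < 21, search right half
lo=6 > hi=5, target 21 not found

Binary search determines that 21 is not in the array after 4 comparisons. The search space was exhausted without finding the target.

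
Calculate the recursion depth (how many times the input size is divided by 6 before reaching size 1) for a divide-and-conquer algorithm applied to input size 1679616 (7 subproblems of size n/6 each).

For divide and conquer with division factor 6:

Problem sizes at each level:
Level 0: 1679616
Level 1: 279936
Level 2: 46656
Level 3: 7776
Level 4: 1296
Level 5: 216
Level 6: 36
Level 7: 6
Level 8: 1

The root is level 0 and the size-1 base case is level 8 (the tree spans levels 0 through 8, i.e. 9 levels counting the root), so the depth is the number of divisions: log_6(1679616) = 8

The recursion tree depth is log_6(1679616) = 8. At each level, the problem size is divided by 6, so it takes 8 divisions to reduce to a base case of size 1. The algorithm makes 7 recursive calls at each level.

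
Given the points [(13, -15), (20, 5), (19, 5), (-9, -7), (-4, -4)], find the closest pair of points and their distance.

Computing all pairwise distances among 5 points:

d((13, -15), (20, 5)) = 21.1896
d((13, -15), (19, 5)) = 20.8806
d((13, -15), (-9, -7)) = 23.4094
d((13, -15), (-4, -4)) = 20.2485
d((20, 5), (19, 5)) = 1.0 <-- minimum
d((20, 5), (-9, -7)) = 31.3847
d((20, 5), (-4, -4)) = 25.632
d((19, 5), (-9, -7)) = 30.4631
d((19, 5), (-4, -4)) = 24.6982
d((-9, -7), (-4, -4)) = 5.831

Closest pair: (20, 5) and (19, 5) with distance 1.0

The closest pair is (20, 5) and (19, 5) with Euclidean distance 1.0. For 5 points, brute-force pairwise comparison is shown above. For large n, the divide-and-conquer algorithm (sort by x, recurse on halves, check the dividing strip) achieves O(n log n).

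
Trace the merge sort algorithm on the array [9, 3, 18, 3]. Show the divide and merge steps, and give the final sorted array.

Merge sort trace:

Split: [9, 3, 18, 3] -> [9, 3] and [18, 3]
  Split: [9, 3] -> [9] and [3]
  Merge: [9] + [3] -> [3, 9]
  Split: [18, 3] -> [18] and [3]
  Merge: [18] + [3] -> [3, 18]
Merge: [3, 9] + [3, 18] -> [3, 3, 9, 18]

Final sorted array: [3, 3, 9, 18]

The merge sort proceeds by recursively splitting the array and merging sorted halves.
After all merges, the sorted array is [3, 3, 9, 18].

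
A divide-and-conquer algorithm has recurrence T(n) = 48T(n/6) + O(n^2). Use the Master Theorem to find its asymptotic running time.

Master Theorem for T(n) = 48T(n/6) + O(n^2):

a = 48, b = 6, c = 2
log_b(a) = log_6(48) = 2.1606

Case 1: c = 2 < log_6(48) = 2.1606
T(n) = O(n^(log_6 48))

For T(n) = 48T(n/6) + O(n^2): log_6(48) = 2.1606. This is Case 1 of the Master Theorem (c < log_b(a), work dominated by leaves), giving O(n^(log_6 48)).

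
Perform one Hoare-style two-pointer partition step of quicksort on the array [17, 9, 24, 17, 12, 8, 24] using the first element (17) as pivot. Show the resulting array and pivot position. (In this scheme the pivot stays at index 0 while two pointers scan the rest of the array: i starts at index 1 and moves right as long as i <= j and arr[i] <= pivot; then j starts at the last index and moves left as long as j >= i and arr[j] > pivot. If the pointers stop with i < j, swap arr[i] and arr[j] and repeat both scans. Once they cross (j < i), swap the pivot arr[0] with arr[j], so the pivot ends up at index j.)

Hoare-style two-pointer partition with pivot = 17:

Initial array: [17, 9, 24, 17, 12, 8, 24]

Pointers start at i = 1, j = 6.
i stops at index 2 (arr[2]=24 > 17), j stops at index 5 (arr[5]=8 <= 17): swap arr[2] and arr[5], array becomes [17, 9, 8, 17, 12, 24, 24]
i ends at 5, j ends at 4: the pointers have crossed (j < i), so scanning stops.

Swap pivot arr[0] with arr[4] to place pivot at position 4: [12, 9, 8, 17, 17, 24, 24]
Pivot position: 4

After partitioning with pivot 17, the array becomes [12, 9, 8, 17, 17, 24, 24]. The pivot is placed at index 4. All elements to the left of the pivot are <= 17, and all elements to the right are > 17.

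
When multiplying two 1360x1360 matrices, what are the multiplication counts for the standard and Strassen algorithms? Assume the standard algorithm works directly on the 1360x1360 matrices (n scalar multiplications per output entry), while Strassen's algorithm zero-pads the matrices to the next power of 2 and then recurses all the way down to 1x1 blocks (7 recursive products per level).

Matrix multiplication for 1360x1360 matrices:

Strassen's algorithm requires power-of-2 dimensions. Pad 1360x1360 to 2048x2048 (next power of 2).

Standard algorithm: 1360^3 = 2515456000 multiplications
Strassen's algorithm: 7^(log2(2048)) = 7^11 = 1977326743 multiplications
Savings: 2515456000 - 1977326743 = 538129257 multiplications

Standard: 2515456000 multiplications (1360^3). Strassen: 1977326743 multiplications (7^11, after padding to 2048x2048). Strassen reduces 8 recursive multiplications to 7 at each level.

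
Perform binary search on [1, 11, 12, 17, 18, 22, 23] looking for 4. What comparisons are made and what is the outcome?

Binary search for 4 in [1, 11, 12, 17, 18, 22, 23]:

lo=0, hi=6, mid=3, arr[mid]=17 -> 17 > 4, search left half
lo=0, hi=2, mid=1, arr[mid]=11 -> 11 > 4, search left half
lo=0, hi=0, mid=0, arr[mid]=1 -> 1 < 4, search right half
lo=1 > hi=0, target 4 not found

Binary search determines that 4 is not in the array after 3 comparisons. The search space was exhausted without finding the target.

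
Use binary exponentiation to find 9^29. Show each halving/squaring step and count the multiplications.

Computing 9^29 by squaring (build up from 9^1; each line after the first costs one multiplication):

9^1 = 9
9^2 = (9^1)^2 = 9^2 = 81
9^3 = 9 * 9^2 = 9 * 81 = 729
9^6 = (9^3)^2 = 729^2 = 531441
9^7 = 9 * 9^6 = 9 * 531441 = 4782969
9^14 = (9^7)^2 = 4782969^2 = 22876792454961
9^28 = (9^14)^2 = 22876792454961^2 = 523347633027360537213511521
9^29 = 9 * 9^28 = 9 * 523347633027360537213511521 = 4710128697246244834921603689

Result: 4710128697246244834921603689
Multiplications needed: 7 (7 lines after 9^1)

9^29 = 4710128697246244834921603689. Using exponentiation by squaring, this requires 7 multiplications. The key idea: if the exponent is even, square the half-power; if odd, multiply by the base once.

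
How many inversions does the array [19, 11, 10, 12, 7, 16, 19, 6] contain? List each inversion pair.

Finding inversions in [19, 11, 10, 12, 7, 16, 19, 6]:

(0, 1): arr[0]=19 > arr[1]=11
(0, 2): arr[0]=19 > arr[2]=10
(0, 3): arr[0]=19 > arr[3]=12
(0, 4): arr[0]=19 > arr[4]=7
(0, 5): arr[0]=19 > arr[5]=16
(0, 7): arr[0]=19 > arr[7]=6
(1, 2): arr[1]=11 > arr[2]=10
(1, 4): arr[1]=11 > arr[4]=7
(1, 7): arr[1]=11 > arr[7]=6
(2, 4): arr[2]=10 > arr[4]=7
(2, 7): arr[2]=10 > arr[7]=6
(3, 4): arr[3]=12 > arr[4]=7
(3, 7): arr[3]=12 > arr[7]=6
(4, 7): arr[4]=7 > arr[7]=6
(5, 7): arr[5]=16 > arr[7]=6
(6, 7): arr[6]=19 > arr[7]=6

Total inversions: 16

The array has 16 inversion(s): (0,1), (0,2), (0,3), (0,4), (0,5), (0,7), (1,2), (1,4), (1,7), (2,4), (2,7), (3,4), (3,7), (4,7), (5,7), (6,7). Each pair (i,j) satisfies i < j and arr[i] > arr[j].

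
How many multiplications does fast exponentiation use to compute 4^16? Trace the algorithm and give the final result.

Computing 4^16 by squaring (build up from 4^1; each line after the first costs one multiplication):

4^1 = 4
4^2 = (4^1)^2 = 4^2 = 16
4^4 = (4^2)^2 = 16^2 = 256
4^8 = (4^4)^2 = 256^2 = 65536
4^16 = (4^8)^2 = 65536^2 = 4294967296

Result: 4294967296
Multiplications needed: 4 (4 lines after 4^1)

4^16 = 4294967296. Using exponentiation by squaring, this requires 4 multiplications. The key idea: if the exponent is even, square the half-power; if odd, multiply by the base once.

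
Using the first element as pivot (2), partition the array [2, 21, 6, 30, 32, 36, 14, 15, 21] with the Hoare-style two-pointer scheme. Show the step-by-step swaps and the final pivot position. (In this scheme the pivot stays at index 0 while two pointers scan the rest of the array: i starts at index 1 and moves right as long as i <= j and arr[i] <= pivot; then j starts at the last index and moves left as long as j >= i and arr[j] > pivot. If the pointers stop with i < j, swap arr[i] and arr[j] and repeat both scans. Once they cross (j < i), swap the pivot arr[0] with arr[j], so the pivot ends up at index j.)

Hoare-style two-pointer partition with pivot = 2:

Initial array: [2, 21, 6, 30, 32, 36, 14, 15, 21]

Pointers start at i = 1, j = 8.
i ends at 1, j ends at 0: the pointers have crossed (j < i), so scanning stops.

j = 0, so swapping arr[0] with arr[j] leaves the pivot at position 0: [2, 21, 6, 30, 32, 36, 14, 15, 21]
Pivot position: 0

After partitioning with pivot 2, the array becomes [2, 21, 6, 30, 32, 36, 14, 15, 21]. The pivot is placed at index 0. All elements to the left of the pivot are <= 2, and all elements to the right are > 2.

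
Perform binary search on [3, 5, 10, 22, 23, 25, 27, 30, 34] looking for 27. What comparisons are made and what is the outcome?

Binary search for 27 in [3, 5, 10, 22, 23, 25, 27, 30, 34]:

lo=0, hi=8, mid=4, arr[mid]=23 -> 23 < 27, search right half
lo=5, hi=8, mid=6, arr[mid]=27 -> Found target at index 6!

Binary search finds 27 at index 6 after 2 comparisons. The search repeatedly halves the search space by comparing with the middle element.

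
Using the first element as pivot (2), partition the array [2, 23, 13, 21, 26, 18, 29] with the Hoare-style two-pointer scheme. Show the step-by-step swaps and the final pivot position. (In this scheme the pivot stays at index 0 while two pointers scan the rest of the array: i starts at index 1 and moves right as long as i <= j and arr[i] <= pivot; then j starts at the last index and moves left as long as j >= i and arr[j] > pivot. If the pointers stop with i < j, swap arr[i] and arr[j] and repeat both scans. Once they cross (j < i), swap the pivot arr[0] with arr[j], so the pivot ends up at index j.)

Hoare-style two-pointer partition with pivot = 2:

Initial array: [2, 23, 13, 21, 26, 18, 29]

Pointers start at i = 1, j = 6.
i ends at 1, j ends at 0: the pointers have crossed (j < i), so scanning stops.

j = 0, so swapping arr[0] with arr[j] leaves the pivot at position 0: [2, 23, 13, 21, 26, 18, 29]
Pivot position: 0

After partitioning with pivot 2, the array becomes [2, 23, 13, 21, 26, 18, 29]. The pivot is placed at index 0. All elements to the left of the pivot are <= 2, and all elements to the right are > 2.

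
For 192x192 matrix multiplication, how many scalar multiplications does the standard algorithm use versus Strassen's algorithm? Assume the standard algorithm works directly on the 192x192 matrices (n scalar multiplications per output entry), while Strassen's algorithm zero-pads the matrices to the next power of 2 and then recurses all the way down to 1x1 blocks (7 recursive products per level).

Matrix multiplication for 192x192 matrices:

Strassen's algorithm requires power-of-2 dimensions. Pad 192x192 to 256x256 (next power of 2).

Standard algorithm: 192^3 = 7077888 multiplications
Strassen's algorithm: 7^(log2(256)) = 7^8 = 5764801 multiplications
Savings: 7077888 - 5764801 = 1313087 multiplications

Standard: 7077888 multiplications (192^3). Strassen: 5764801 multiplications (7^8, after padding to 256x256). Strassen reduces 8 recursive multiplications to 7 at each level.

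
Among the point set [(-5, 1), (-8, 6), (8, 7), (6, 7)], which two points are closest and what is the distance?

Computing all pairwise distances among 4 points:

d((-5, 1), (-8, 6)) = 5.831
d((-5, 1), (8, 7)) = 14.3178
d((-5, 1), (6, 7)) = 12.53
d((-8, 6), (8, 7)) = 16.0312
d((-8, 6), (6, 7)) = 14.0357
d((8, 7), (6, 7)) = 2.0 <-- minimum

Closest pair: (8, 7) and (6, 7) with distance 2.0

The closest pair is (8, 7) and (6, 7) with Euclidean distance 2.0. For 4 points, brute-force pairwise comparison is shown above. For large n, the divide-and-conquer algorithm (sort by x, recurse on halves, check the dividing strip) achieves O(n log n).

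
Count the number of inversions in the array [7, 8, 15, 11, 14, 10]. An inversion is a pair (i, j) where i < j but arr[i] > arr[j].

Finding inversions in [7, 8, 15, 11, 14, 10]:

(2, 3): arr[2]=15 > arr[3]=11
(2, 4): arr[2]=15 > arr[4]=14
(2, 5): arr[2]=15 > arr[5]=10
(3, 5): arr[3]=11 > arr[5]=10
(4, 5): arr[4]=14 > arr[5]=10

Total inversions: 5

The array has 5 inversion(s): (2,3), (2,4), (2,5), (3,5), (4,5). Each pair (i,j) satisfies i < j and arr[i] > arr[j].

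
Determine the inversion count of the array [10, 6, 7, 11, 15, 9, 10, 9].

Finding inversions in [10, 6, 7, 11, 15, 9, 10, 9]:

(0, 1): arr[0]=10 > arr[1]=6
(0, 2): arr[0]=10 > arr[2]=7
(0, 5): arr[0]=10 > arr[5]=9
(0, 7): arr[0]=10 > arr[7]=9
(3, 5): arr[3]=11 > arr[5]=9
(3, 6): arr[3]=11 > arr[6]=10
(3, 7): arr[3]=11 > arr[7]=9
(4, 5): arr[4]=15 > arr[5]=9
(4, 6): arr[4]=15 > arr[6]=10
(4, 7): arr[4]=15 > arr[7]=9
(6, 7): arr[6]=10 > arr[7]=9

Total inversions: 11

The array has 11 inversion(s): (0,1), (0,2), (0,5), (0,7), (3,5), (3,6), (3,7), (4,5), (4,6), (4,7), (6,7). Each pair (i,j) satisfies i < j and arr[i] > arr[j].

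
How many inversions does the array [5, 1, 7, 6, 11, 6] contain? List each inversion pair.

Finding inversions in [5, 1, 7, 6, 11, 6]:

(0, 1): arr[0]=5 > arr[1]=1
(2, 3): arr[2]=7 > arr[3]=6
(2, 5): arr[2]=7 > arr[5]=6
(4, 5): arr[4]=11 > arr[5]=6

Total inversions: 4

The array has 4 inversion(s): (0,1), (2,3), (2,5), (4,5). Each pair (i,j) satisfies i < j and arr[i] > arr[j].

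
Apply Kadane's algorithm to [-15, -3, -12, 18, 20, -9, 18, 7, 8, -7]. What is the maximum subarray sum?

Using Kadane's algorithm on [-15, -3, -12, 18, 20, -9, 18, 7, 8, -7]:

Scanning through the array:
Position 1 (value -3): max_ending_here = -3, max_so_far = -3
Position 2 (value -12): max_ending_here = -12, max_so_far = -3
Position 3 (value 18): max_ending_here = 18, max_so_far = 18
Position 4 (value 20): max_ending_here = 38, max_so_far = 38
Position 5 (value -9): max_ending_here = 29, max_so_far = 38
Position 6 (value 18): max_ending_here = 47, max_so_far = 47
Position 7 (value 7): max_ending_here = 54, max_so_far = 54
Position 8 (value 8): max_ending_here = 62, max_so_far = 62
Position 9 (value -7): max_ending_here = 55, max_so_far = 62

Maximum subarray: [18, 20, -9, 18, 7, 8]
Maximum sum: 62

The maximum subarray is [18, 20, -9, 18, 7, 8] with sum 62. This subarray runs from index 3 to index 8.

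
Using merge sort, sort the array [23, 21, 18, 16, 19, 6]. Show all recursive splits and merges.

Merge sort trace:

Split: [23, 21, 18, 16, 19, 6] -> [23, 21, 18] and [16, 19, 6]
  Split: [23, 21, 18] -> [23] and [21, 18]
    Split: [21, 18] -> [21] and [18]
    Merge: [21] + [18] -> [18, 21]
  Merge: [23] + [18, 21] -> [18, 21, 23]
  Split: [16, 19, 6] -> [16] and [19, 6]
    Split: [19, 6] -> [19] and [6]
    Merge: [19] + [6] -> [6, 19]
  Merge: [16] + [6, 19] -> [6, 16, 19]
Merge: [18, 21, 23] + [6, 16, 19] -> [6, 16, 18, 19, 21, 23]

Final sorted array: [6, 16, 18, 19, 21, 23]

The merge sort proceeds by recursively splitting the array and merging sorted halves.
After all merges, the sorted array is [6, 16, 18, 19, 21, 23].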